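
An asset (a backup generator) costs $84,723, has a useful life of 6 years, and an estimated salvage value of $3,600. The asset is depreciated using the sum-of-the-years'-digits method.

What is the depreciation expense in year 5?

$7,726

Depreciable base = $84,723 − $3,600 = $81,123.
Sum of the years' digits = 6+5+4+3+2+1 = 21.
Year 1: $81,123 × 6/21 = $23,178. Book value $61,545.
Year 2: $81,123 × 5/21 = $19,315. Book value $42,230.
Year 3: $81,123 × 4/21 = $15,452. Book value $26,778.
Year 4: $81,123 × 3/21 = $11,589. Book value $15,189.
Year 5: $81,123 × 2/21 = $7,726. Book value $7,463.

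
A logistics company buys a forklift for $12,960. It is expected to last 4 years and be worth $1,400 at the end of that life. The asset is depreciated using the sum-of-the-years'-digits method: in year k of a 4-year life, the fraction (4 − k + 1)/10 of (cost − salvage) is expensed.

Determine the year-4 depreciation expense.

$1,156

Depreciable base = $12,960 − $1,400 = $11,560.
Sum of the years' digits = 4+3+2+1 = 10.
Year 1: $11,560 × 4/10 = $4,624. Book value $8,336.
Year 2: $11,560 × 3/10 = $3,468. Book value $4,868.
Year 3: $11,560 × 2/10 = $2,312. Book value $2,556.
Year 4: $11,560 × 1/10 = $1,156. Book value $1,400.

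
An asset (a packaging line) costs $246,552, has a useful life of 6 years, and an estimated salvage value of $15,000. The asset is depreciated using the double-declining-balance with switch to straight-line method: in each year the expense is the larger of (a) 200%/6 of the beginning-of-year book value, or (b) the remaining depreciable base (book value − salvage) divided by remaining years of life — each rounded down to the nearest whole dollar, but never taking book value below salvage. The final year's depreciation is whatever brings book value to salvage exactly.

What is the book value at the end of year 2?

$109,579

Depreciable base = $246,552 − $15,000 = $231,552.
Year 1: DB = ⌊$246,552 × 200%/6⌋ = $82,184; SL = ⌊$231,552/6⌋ = $38,592 → take DB $82,184. Book value $164,368.
Year 2: DB = ⌊$164,368 × 200%/6⌋ = $54,789; SL = ⌊$149,368/5⌋ = $29,873 → take DB $54,789. Book value $109,579.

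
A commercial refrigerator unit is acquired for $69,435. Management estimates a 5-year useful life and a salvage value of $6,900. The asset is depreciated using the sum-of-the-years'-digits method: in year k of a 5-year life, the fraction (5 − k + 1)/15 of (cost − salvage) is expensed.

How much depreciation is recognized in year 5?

Depreciable base = $69,435 − $6,900 = $62,535.
Sum of the years' digits = 5+4+3+2+1 = 15.
Year 1: $62,535 × 5/15 = $20,845. Book value $48,590.
Year 2: $62,535 × 4/15 = $16,676. Book value $31,914.
Year 3: $62,535 × 3/15 = $12,507. Book value $19,407.
Year 4: $62,535 × 2/15 = $8,338. Book value $11,069.
Year 5: $62,535 × 1/15 = $4,169. Book value $6,900.

$4,169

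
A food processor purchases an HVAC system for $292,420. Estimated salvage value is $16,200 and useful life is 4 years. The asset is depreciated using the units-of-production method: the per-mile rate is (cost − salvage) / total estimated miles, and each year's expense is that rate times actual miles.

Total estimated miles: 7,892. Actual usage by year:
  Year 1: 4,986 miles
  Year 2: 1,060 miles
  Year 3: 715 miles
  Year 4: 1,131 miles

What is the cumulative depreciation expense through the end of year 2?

$211,610

Depreciable base = $292,420 − $16,200 = $276,220.
Rate = $276,220 / 7,892 miles = $35 per mile.
Year 1: 4,986 × $35 = $174,510. Book value $117,910.
Year 2: 1,060 × $35 = $37,100. Book value $80,810.
Accumulated through year 2 = $292,420 − $80,810 = $211,610.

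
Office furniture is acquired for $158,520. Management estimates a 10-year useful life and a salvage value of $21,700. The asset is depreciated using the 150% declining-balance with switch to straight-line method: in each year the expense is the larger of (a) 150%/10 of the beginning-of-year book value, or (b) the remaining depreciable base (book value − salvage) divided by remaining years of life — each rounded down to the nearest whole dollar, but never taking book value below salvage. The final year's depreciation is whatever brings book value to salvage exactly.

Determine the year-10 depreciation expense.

$9,522

Depreciable base = $158,520 − $21,700 = $136,820.
Year 1: DB = ⌊$158,520 × 150%/10⌋ = $23,778; SL = ⌊$136,820/10⌋ = $13,682 → take DB $23,778. Book value $134,742.
Year 2: DB = ⌊$134,742 × 150%/10⌋ = $20,211; SL = ⌊$113,042/9⌋ = $12,560 → take DB $20,211. Book value $114,531.
Year 3: DB = ⌊$114,531 × 150%/10⌋ = $17,179; SL = ⌊$92,831/8⌋ = $11,603 → take DB $17,179. Book value $97,352.
Year 4: DB = ⌊$97,352 × 150%/10⌋ = $14,602; SL = ⌊$75,652/7⌋ = $10,807 → take DB $14,602. Book value $82,750.
Year 5: DB = ⌊$82,750 × 150%/10⌋ = $12,412; SL = ⌊$61,050/6⌋ = $10,175 → take DB $12,412. Book value $70,338.
Year 6: DB = ⌊$70,338 × 150%/10⌋ = $10,550; SL = ⌊$48,638/5⌋ = $9,727 → take DB $10,550. Book value $59,788.
Year 7: DB = ⌊$59,788 × 150%/10⌋ = $8,968; SL = ⌊$38,088/4⌋ = $9,522 → take SL $9,522. Book value $50,266.
Year 8: DB = ⌊$50,266 × 150%/10⌋ = $7,539; SL = ⌊$28,566/3⌋ = $9,522 → take SL $9,522. Book value $40,744.
Year 9: DB = ⌊$40,744 × 150%/10⌋ = $6,111; SL = ⌊$19,044/2⌋ = $9,522 → take SL $9,522. Book value $31,222.
Year 10 (final): $31,222 − $21,700 = $9,522. Book value $21,700.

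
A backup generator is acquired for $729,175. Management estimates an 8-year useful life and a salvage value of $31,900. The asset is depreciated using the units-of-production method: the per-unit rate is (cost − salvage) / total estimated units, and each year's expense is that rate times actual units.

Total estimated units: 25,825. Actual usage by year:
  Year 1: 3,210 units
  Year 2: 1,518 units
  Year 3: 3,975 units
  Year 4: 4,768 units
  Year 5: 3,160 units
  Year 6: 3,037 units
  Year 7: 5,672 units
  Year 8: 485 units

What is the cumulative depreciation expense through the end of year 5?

Depreciable base = $729,175 − $31,900 = $697,275.
Rate = $697,275 / 25,825 units = $27 per unit.
Year 1: 3,210 × $27 = $86,670. Book value $642,505.
Year 2: 1,518 × $27 = $40,986. Book value $601,519.
Year 3: 3,975 × $27 = $107,325. Book value $494,194.
Year 4: 4,768 × $27 = $128,736. Book value $365,458.
Year 5: 3,160 × $27 = $85,320. Book value $280,138.
Accumulated through year 5 = $729,175 − $280,138 = $449,037.

$449,037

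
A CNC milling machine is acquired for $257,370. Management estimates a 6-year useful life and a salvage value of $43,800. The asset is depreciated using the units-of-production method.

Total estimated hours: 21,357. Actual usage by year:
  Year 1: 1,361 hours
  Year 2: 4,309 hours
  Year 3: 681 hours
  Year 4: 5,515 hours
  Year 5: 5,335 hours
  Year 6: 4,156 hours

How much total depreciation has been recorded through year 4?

Depreciable base = $257,370 − $43,800 = $213,570.
Rate = $213,570 / 21,357 hours = $10 per hour.
Year 1: 1,361 × $10 = $13,610. Book value $243,760.
Year 2: 4,309 × $10 = $43,090. Book value $200,670.
Year 3: 681 × $10 = $6,810. Book value $193,860.
Year 4: 5,515 × $10 = $55,150. Book value $138,710.
Accumulated through year 4 = $257,370 − $138,710 = $118,660.

$118,660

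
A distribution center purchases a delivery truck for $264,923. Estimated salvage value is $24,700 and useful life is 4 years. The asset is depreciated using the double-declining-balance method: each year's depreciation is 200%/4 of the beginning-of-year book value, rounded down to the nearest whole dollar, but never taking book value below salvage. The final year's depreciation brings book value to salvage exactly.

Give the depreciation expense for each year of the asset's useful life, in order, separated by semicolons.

Depreciable base = $264,923 − $24,700 = $240,223.
Year 1: ⌊$264,923 × 200%/4⌋ = $132,461. Book value $132,462.
Year 2: ⌊$132,462 × 200%/4⌋ = $66,231. Book value $66,231.
Year 3: ⌊$66,231 × 200%/4⌋ = $33,115. Book value $33,116.
Year 4 (final): $33,116 − $24,700 = $8,416. Book value $24,700.

$132,461; $66,231; $33,115; $8,416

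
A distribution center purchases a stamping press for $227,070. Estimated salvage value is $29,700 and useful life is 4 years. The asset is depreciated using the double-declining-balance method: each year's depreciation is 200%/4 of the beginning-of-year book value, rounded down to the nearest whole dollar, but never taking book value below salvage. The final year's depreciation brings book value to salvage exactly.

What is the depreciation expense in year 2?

$56,767

Depreciable base = $227,070 − $29,700 = $197,370.
Year 1: ⌊$227,070 × 200%/4⌋ = $113,535. Book value $113,535.
Year 2: ⌊$113,535 × 200%/4⌋ = $56,767. Book value $56,768.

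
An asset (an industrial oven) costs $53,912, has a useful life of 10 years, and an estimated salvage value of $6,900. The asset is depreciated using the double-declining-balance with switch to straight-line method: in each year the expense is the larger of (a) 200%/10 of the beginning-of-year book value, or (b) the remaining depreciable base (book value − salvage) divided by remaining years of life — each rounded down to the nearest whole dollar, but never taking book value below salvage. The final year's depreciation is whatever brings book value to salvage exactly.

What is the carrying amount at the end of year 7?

$11,308

Depreciable base = $53,912 − $6,900 = $47,012.
Year 1: DB = ⌊$53,912 × 200%/10⌋ = $10,782; SL = ⌊$47,012/10⌋ = $4,701 → take DB $10,782. Book value $43,130.
Year 2: DB = ⌊$43,130 × 200%/10⌋ = $8,626; SL = ⌊$36,230/9⌋ = $4,025 → take DB $8,626. Book value $34,504.
Year 3: DB = ⌊$34,504 × 200%/10⌋ = $6,900; SL = ⌊$27,604/8⌋ = $3,450 → take DB $6,900. Book value $27,604.
Year 4: DB = ⌊$27,604 × 200%/10⌋ = $5,520; SL = ⌊$20,704/7⌋ = $2,957 → take DB $5,520. Book value $22,084.
Year 5: DB = ⌊$22,084 × 200%/10⌋ = $4,416; SL = ⌊$15,184/6⌋ = $2,530 → take DB $4,416. Book value $17,668.
Year 6: DB = ⌊$17,668 × 200%/10⌋ = $3,533; SL = ⌊$10,768/5⌋ = $2,153 → take DB $3,533. Book value $14,135.
Year 7: DB = ⌊$14,135 × 200%/10⌋ = $2,827; SL = ⌊$7,235/4⌋ = $1,808 → take DB $2,827. Book value $11,308.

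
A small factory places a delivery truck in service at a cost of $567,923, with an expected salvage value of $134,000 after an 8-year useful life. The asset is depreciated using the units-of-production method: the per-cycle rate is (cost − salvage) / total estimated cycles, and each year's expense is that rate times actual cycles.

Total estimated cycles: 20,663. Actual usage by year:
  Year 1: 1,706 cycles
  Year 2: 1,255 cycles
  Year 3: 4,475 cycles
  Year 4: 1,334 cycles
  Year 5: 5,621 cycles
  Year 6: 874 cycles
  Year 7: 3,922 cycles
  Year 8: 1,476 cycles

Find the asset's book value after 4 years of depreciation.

$383,753

Depreciable base = $567,923 − $134,000 = $433,923.
Rate = $433,923 / 20,663 cycles = $21 per cycle.
Year 1: 1,706 × $21 = $35,826. Book value $532,097.
Year 2: 1,255 × $21 = $26,355. Book value $505,742.
Year 3: 4,475 × $21 = $93,975. Book value $411,767.
Year 4: 1,334 × $21 = $28,014. Book value $383,753.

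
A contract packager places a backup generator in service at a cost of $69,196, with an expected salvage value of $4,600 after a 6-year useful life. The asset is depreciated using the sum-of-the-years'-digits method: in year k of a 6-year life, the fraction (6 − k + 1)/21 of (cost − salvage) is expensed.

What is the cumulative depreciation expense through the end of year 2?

$33,836

Depreciable base = $69,196 − $4,600 = $64,596.
Sum of the years' digits = 6+5+4+3+2+1 = 21.
Year 1: $64,596 × 6/21 = $18,456. Book value $50,740.
Year 2: $64,596 × 5/21 = $15,380. Book value $35,360.
Accumulated through year 2 = $69,196 − $35,360 = $33,836.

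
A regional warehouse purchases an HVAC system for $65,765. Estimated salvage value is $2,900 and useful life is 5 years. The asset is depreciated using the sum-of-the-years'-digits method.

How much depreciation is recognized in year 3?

Depreciable base = $65,765 − $2,900 = $62,865.
Sum of the years' digits = 5+4+3+2+1 = 15.
Year 1: $62,865 × 5/15 = $20,955. Book value $44,810.
Year 2: $62,865 × 4/15 = $16,764. Book value $28,046.
Year 3: $62,865 × 3/15 = $12,573. Book value $15,473.

$12,573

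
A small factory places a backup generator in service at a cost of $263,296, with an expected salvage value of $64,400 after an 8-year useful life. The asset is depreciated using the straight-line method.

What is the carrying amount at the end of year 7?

Depreciable base = $263,296 − $64,400 = $198,896.
Annual expense = $198,896 / 8 = $24,862.
End of year 1: book value $238,434.
End of year 2: book value $213,572.
End of year 3: book value $188,710.
End of year 4: book value $163,848.
End of year 5: book value $138,986.
End of year 6: book value $114,124.
End of year 7: book value $89,262.

$89,262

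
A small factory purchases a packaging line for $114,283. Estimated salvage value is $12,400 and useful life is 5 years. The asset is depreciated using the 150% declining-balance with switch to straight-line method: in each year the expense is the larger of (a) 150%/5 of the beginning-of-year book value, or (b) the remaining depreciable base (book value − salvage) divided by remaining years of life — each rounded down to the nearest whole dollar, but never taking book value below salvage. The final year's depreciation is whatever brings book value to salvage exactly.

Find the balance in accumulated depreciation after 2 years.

$58,283

Depreciable base = $114,283 − $12,400 = $101,883.
Year 1: DB = ⌊$114,283 × 150%/5⌋ = $34,284; SL = ⌊$101,883/5⌋ = $20,376 → take DB $34,284. Book value $79,999.
Year 2: DB = ⌊$79,999 × 150%/5⌋ = $23,999; SL = ⌊$67,599/4⌋ = $16,899 → take DB $23,999. Book value $56,000.
Accumulated through year 2 = $114,283 − $56,000 = $58,283.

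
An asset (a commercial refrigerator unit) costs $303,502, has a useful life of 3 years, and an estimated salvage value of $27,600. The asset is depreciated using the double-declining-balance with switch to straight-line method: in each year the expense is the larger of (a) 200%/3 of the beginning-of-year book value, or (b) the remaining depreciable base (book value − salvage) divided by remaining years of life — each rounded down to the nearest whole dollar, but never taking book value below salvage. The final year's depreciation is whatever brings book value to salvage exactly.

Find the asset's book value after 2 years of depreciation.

Depreciable base = $303,502 − $27,600 = $275,902.
Year 1: DB = ⌊$303,502 × 200%/3⌋ = $202,334; SL = ⌊$275,902/3⌋ = $91,967 → take DB $202,334. Book value $101,168.
Year 2: DB = ⌊$101,168 × 200%/3⌋ = $67,445; SL = ⌊$73,568/2⌋ = $36,784 → take DB $67,445. Book value $33,723.

$33,723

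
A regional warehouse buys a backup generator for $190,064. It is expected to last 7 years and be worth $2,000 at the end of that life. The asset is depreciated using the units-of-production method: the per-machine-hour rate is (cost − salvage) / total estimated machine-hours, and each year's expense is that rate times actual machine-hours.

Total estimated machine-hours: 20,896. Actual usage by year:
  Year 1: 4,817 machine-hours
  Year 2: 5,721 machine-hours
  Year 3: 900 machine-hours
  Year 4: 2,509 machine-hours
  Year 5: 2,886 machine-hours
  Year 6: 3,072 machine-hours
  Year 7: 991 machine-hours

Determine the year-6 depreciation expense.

Depreciable base = $190,064 − $2,000 = $188,064.
Rate = $188,064 / 20,896 machine-hours = $9 per machine-hour.
Year 1: 4,817 × $9 = $43,353. Book value $146,711.
Year 2: 5,721 × $9 = $51,489. Book value $95,222.
Year 3: 900 × $9 = $8,100. Book value $87,122.
Year 4: 2,509 × $9 = $22,581. Book value $64,541.
Year 5: 2,886 × $9 = $25,974. Book value $38,567.
Year 6: 3,072 × $9 = $27,648. Book value $10,919.

$27,648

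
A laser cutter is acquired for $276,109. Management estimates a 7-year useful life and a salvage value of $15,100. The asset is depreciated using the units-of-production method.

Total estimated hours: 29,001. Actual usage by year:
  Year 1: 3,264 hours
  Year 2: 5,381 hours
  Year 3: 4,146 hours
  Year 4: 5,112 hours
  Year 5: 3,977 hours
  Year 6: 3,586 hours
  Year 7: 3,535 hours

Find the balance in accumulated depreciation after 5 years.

$196,920

Depreciable base = $276,109 − $15,100 = $261,009.
Rate = $261,009 / 29,001 hours = $9 per hour.
Year 1: 3,264 × $9 = $29,376. Book value $246,733.
Year 2: 5,381 × $9 = $48,429. Book value $198,304.
Year 3: 4,146 × $9 = $37,314. Book value $160,990.
Year 4: 5,112 × $9 = $46,008. Book value $114,982.
Year 5: 3,977 × $9 = $35,793. Book value $79,189.
Accumulated through year 5 = $276,109 − $79,189 = $196,920.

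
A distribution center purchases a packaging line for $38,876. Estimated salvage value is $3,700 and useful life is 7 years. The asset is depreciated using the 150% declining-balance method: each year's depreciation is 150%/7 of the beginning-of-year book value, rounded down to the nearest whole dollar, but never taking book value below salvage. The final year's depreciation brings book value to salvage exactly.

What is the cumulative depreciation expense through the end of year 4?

Depreciable base = $38,876 − $3,700 = $35,176.
Year 1: ⌊$38,876 × 150%/7⌋ = $8,330. Book value $30,546.
Year 2: ⌊$30,546 × 150%/7⌋ = $6,545. Book value $24,001.
Year 3: ⌊$24,001 × 150%/7⌋ = $5,143. Book value $18,858.
Year 4: ⌊$18,858 × 150%/7⌋ = $4,041. Book value $14,817.
Accumulated through year 4 = $38,876 − $14,817 = $24,059.

$24,059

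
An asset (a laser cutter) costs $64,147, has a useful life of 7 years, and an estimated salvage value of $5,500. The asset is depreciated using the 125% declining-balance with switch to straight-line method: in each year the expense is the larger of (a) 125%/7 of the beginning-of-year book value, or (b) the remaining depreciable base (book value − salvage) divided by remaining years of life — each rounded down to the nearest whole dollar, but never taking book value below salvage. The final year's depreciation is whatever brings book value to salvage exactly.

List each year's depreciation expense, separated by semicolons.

$11,454; $9,409; $7,729; $7,513; $7,514; $7,514; $7,514

Depreciable base = $64,147 − $5,500 = $58,647.
Year 1: DB = ⌊$64,147 × 125%/7⌋ = $11,454; SL = ⌊$58,647/7⌋ = $8,378 → take DB $11,454. Book value $52,693.
Year 2: DB = ⌊$52,693 × 125%/7⌋ = $9,409; SL = ⌊$47,193/6⌋ = $7,865 → take DB $9,409. Book value $43,284.
Year 3: DB = ⌊$43,284 × 125%/7⌋ = $7,729; SL = ⌊$37,784/5⌋ = $7,556 → take DB $7,729. Book value $35,555.
Year 4: DB = ⌊$35,555 × 125%/7⌋ = $6,349; SL = ⌊$30,055/4⌋ = $7,513 → take SL $7,513. Book value $28,042.
Year 5: DB = ⌊$28,042 × 125%/7⌋ = $5,007; SL = ⌊$22,542/3⌋ = $7,514 → take SL $7,514. Book value $20,528.
Year 6: DB = ⌊$20,528 × 125%/7⌋ = $3,665; SL = ⌊$15,028/2⌋ = $7,514 → take SL $7,514. Book value $13,014.
Year 7 (final): $13,014 − $5,500 = $7,514. Book value $5,500.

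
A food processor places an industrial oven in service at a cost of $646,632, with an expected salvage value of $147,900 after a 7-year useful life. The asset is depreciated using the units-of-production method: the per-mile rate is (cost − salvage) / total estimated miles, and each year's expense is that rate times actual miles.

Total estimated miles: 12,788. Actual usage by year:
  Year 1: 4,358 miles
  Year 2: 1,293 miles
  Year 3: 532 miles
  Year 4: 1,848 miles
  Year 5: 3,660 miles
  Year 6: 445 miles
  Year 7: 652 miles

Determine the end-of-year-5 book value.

$190,683

Depreciable base = $646,632 − $147,900 = $498,732.
Rate = $498,732 / 12,788 miles = $39 per mile.
Year 1: 4,358 × $39 = $169,962. Book value $476,670.
Year 2: 1,293 × $39 = $50,427. Book value $426,243.
Year 3: 532 × $39 = $20,748. Book value $405,495.
Year 4: 1,848 × $39 = $72,072. Book value $333,423.
Year 5: 3,660 × $39 = $142,740. Book value $190,683.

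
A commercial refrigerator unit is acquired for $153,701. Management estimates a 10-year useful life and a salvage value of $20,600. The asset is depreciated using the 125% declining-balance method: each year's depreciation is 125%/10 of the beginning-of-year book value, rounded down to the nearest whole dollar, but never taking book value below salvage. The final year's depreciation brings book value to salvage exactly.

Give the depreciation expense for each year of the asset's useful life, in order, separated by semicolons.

$19,212; $16,811; $14,709; $12,871; $11,262; $9,854; $8,622; $7,545; $6,601; $25,614

Depreciable base = $153,701 − $20,600 = $133,101.
Year 1: ⌊$153,701 × 125%/10⌋ = $19,212. Book value $134,489.
Year 2: ⌊$134,489 × 125%/10⌋ = $16,811. Book value $117,678.
Year 3: ⌊$117,678 × 125%/10⌋ = $14,709. Book value $102,969.
Year 4: ⌊$102,969 × 125%/10⌋ = $12,871. Book value $90,098.
Year 5: ⌊$90,098 × 125%/10⌋ = $11,262. Book value $78,836.
Year 6: ⌊$78,836 × 125%/10⌋ = $9,854. Book value $68,982.
Year 7: ⌊$68,982 × 125%/10⌋ = $8,622. Book value $60,360.
Year 8: ⌊$60,360 × 125%/10⌋ = $7,545. Book value $52,815.
Year 9: ⌊$52,815 × 125%/10⌋ = $6,601. Book value $46,214.
Year 10 (final): $46,214 − $20,600 = $25,614. Book value $20,600.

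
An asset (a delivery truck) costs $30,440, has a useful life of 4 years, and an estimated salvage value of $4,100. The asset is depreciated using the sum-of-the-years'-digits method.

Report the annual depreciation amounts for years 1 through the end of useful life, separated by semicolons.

$10,536; $7,902; $5,268; $2,634

Depreciable base = $30,440 − $4,100 = $26,340.
Sum of the years' digits = 4+3+2+1 = 10.
Year 1: $26,340 × 4/10 = $10,536. Book value $19,904.
Year 2: $26,340 × 3/10 = $7,902. Book value $12,002.
Year 3: $26,340 × 2/10 = $5,268. Book value $6,734.
Year 4: $26,340 × 1/10 = $2,634. Book value $4,100.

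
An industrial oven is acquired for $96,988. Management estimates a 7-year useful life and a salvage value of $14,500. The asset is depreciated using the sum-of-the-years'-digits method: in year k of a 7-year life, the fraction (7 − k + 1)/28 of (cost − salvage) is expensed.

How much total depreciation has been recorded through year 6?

$79,542

Depreciable base = $96,988 − $14,500 = $82,488.
Sum of the years' digits = 7+6+5+4+3+2+1 = 28.
Year 1: $82,488 × 7/28 = $20,622. Book value $76,366.
Year 2: $82,488 × 6/28 = $17,676. Book value $58,690.
Year 3: $82,488 × 5/28 = $14,730. Book value $43,960.
Year 4: $82,488 × 4/28 = $11,784. Book value $32,176.
Year 5: $82,488 × 3/28 = $8,838. Book value $23,338.
Year 6: $82,488 × 2/28 = $5,892. Book value $17,446.
Accumulated through year 6 = $96,988 − $17,446 = $79,542.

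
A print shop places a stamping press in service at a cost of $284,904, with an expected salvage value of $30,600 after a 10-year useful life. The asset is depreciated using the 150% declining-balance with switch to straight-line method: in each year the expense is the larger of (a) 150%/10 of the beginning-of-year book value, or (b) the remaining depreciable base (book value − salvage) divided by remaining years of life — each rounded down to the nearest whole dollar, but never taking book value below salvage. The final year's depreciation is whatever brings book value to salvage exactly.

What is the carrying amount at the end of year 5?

Depreciable base = $284,904 − $30,600 = $254,304.
Year 1: DB = ⌊$284,904 × 150%/10⌋ = $42,735; SL = ⌊$254,304/10⌋ = $25,430 → take DB $42,735. Book value $242,169.
Year 2: DB = ⌊$242,169 × 150%/10⌋ = $36,325; SL = ⌊$211,569/9⌋ = $23,507 → take DB $36,325. Book value $205,844.
Year 3: DB = ⌊$205,844 × 150%/10⌋ = $30,876; SL = ⌊$175,244/8⌋ = $21,905 → take DB $30,876. Book value $174,968.
Year 4: DB = ⌊$174,968 × 150%/10⌋ = $26,245; SL = ⌊$144,368/7⌋ = $20,624 → take DB $26,245. Book value $148,723.
Year 5: DB = ⌊$148,723 × 150%/10⌋ = $22,308; SL = ⌊$118,123/6⌋ = $19,687 → take DB $22,308. Book value $126,415.

$126,415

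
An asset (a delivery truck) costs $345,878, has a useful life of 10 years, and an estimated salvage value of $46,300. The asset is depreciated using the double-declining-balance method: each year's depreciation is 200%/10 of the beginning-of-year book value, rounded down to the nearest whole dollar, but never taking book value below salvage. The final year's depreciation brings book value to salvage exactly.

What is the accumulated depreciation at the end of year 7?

Depreciable base = $345,878 − $46,300 = $299,578.
Year 1: ⌊$345,878 × 200%/10⌋ = $69,175. Book value $276,703.
Year 2: ⌊$276,703 × 200%/10⌋ = $55,340. Book value $221,363.
Year 3: ⌊$221,363 × 200%/10⌋ = $44,272. Book value $177,091.
Year 4: ⌊$177,091 × 200%/10⌋ = $35,418. Book value $141,673.
Year 5: ⌊$141,673 × 200%/10⌋ = $28,334. Book value $113,339.
Year 6: ⌊$113,339 × 200%/10⌋ = $22,667. Book value $90,672.
Year 7: ⌊$90,672 × 200%/10⌋ = $18,134. Book value $72,538.
Accumulated through year 7 = $345,878 − $72,538 = $273,340.

$273,340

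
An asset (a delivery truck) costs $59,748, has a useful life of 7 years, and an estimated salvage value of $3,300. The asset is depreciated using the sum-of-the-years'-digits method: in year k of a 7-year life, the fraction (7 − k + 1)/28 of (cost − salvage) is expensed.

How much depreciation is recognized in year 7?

Depreciable base = $59,748 − $3,300 = $56,448.
Sum of the years' digits = 7+6+5+4+3+2+1 = 28.
Year 1: $56,448 × 7/28 = $14,112. Book value $45,636.
Year 2: $56,448 × 6/28 = $12,096. Book value $33,540.
Year 3: $56,448 × 5/28 = $10,080. Book value $23,460.
Year 4: $56,448 × 4/28 = $8,064. Book value $15,396.
Year 5: $56,448 × 3/28 = $6,048. Book value $9,348.
Year 6: $56,448 × 2/28 = $4,032. Book value $5,316.
Year 7: $56,448 × 1/28 = $2,016. Book value $3,300.

$2,016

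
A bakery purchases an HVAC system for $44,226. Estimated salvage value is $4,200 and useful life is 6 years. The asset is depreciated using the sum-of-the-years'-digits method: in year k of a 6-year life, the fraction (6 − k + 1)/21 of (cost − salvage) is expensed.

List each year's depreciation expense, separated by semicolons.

$11,436; $9,530; $7,624; $5,718; $3,812; $1,906

Depreciable base = $44,226 − $4,200 = $40,026.
Sum of the years' digits = 6+5+4+3+2+1 = 21.
Year 1: $40,026 × 6/21 = $11,436. Book value $32,790.
Year 2: $40,026 × 5/21 = $9,530. Book value $23,260.
Year 3: $40,026 × 4/21 = $7,624. Book value $15,636.
Year 4: $40,026 × 3/21 = $5,718. Book value $9,918.
Year 5: $40,026 × 2/21 = $3,812. Book value $6,106.
Year 6: $40,026 × 1/21 = $1,906. Book value $4,200.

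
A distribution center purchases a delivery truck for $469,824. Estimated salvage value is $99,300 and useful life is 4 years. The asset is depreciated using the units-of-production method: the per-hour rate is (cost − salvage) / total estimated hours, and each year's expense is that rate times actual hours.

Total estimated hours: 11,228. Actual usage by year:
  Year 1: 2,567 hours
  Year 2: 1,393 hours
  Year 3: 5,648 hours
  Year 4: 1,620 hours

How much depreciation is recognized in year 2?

$45,969

Depreciable base = $469,824 − $99,300 = $370,524.
Rate = $370,524 / 11,228 hours = $33 per hour.
Year 1: 2,567 × $33 = $84,711. Book value $385,113.
Year 2: 1,393 × $33 = $45,969. Book value $339,144.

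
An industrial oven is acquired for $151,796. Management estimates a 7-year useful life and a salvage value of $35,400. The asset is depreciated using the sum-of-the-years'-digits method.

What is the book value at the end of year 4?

$60,342

Depreciable base = $151,796 − $35,400 = $116,396.
Sum of the years' digits = 7+6+5+4+3+2+1 = 28.
Year 1: $116,396 × 7/28 = $29,099. Book value $122,697.
Year 2: $116,396 × 6/28 = $24,942. Book value $97,755.
Year 3: $116,396 × 5/28 = $20,785. Book value $76,970.
Year 4: $116,396 × 4/28 = $16,628. Book value $60,342.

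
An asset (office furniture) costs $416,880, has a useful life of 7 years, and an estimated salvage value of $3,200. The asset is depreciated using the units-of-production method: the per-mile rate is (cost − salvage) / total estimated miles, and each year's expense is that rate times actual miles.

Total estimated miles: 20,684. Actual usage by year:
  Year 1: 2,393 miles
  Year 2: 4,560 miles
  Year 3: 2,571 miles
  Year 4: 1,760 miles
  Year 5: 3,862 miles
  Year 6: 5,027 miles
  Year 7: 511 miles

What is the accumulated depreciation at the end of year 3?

Depreciable base = $416,880 − $3,200 = $413,680.
Rate = $413,680 / 20,684 miles = $20 per mile.
Year 1: 2,393 × $20 = $47,860. Book value $369,020.
Year 2: 4,560 × $20 = $91,200. Book value $277,820.
Year 3: 2,571 × $20 = $51,420. Book value $226,400.
Accumulated through year 3 = $416,880 − $226,400 = $190,480.

$190,480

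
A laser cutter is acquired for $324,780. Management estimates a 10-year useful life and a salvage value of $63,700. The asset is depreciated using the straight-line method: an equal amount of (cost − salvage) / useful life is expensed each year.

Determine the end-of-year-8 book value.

$115,916

Depreciable base = $324,780 − $63,700 = $261,080.
Annual expense = $261,080 / 10 = $26,108.
End of year 1: book value $298,672.
End of year 2: book value $272,564.
End of year 3: book value $246,456.
End of year 4: book value $220,348.
End of year 5: book value $194,240.
End of year 6: book value $168,132.
End of year 7: book value $142,024.
End of year 8: book value $115,916.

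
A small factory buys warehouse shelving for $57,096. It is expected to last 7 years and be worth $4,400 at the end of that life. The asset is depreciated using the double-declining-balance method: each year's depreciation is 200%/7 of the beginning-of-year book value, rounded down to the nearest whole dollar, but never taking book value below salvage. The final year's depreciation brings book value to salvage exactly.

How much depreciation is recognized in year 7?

$3,184

Depreciable base = $57,096 − $4,400 = $52,696.
Year 1: ⌊$57,096 × 200%/7⌋ = $16,313. Book value $40,783.
Year 2: ⌊$40,783 × 200%/7⌋ = $11,652. Book value $29,131.
Year 3: ⌊$29,131 × 200%/7⌋ = $8,323. Book value $20,808.
Year 4: ⌊$20,808 × 200%/7⌋ = $5,945. Book value $14,863.
Year 5: ⌊$14,863 × 200%/7⌋ = $4,246. Book value $10,617.
Year 6: ⌊$10,617 × 200%/7⌋ = $3,033. Book value $7,584.
Year 7 (final): $7,584 − $4,400 = $3,184. Book value $4,400.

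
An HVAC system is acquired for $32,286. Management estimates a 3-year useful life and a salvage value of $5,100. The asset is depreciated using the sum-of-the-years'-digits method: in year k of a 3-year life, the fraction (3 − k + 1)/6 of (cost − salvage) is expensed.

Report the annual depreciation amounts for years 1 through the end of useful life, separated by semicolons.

Depreciable base = $32,286 − $5,100 = $27,186.
Sum of the years' digits = 3+2+1 = 6.
Year 1: $27,186 × 3/6 = $13,593. Book value $18,693.
Year 2: $27,186 × 2/6 = $9,062. Book value $9,631.
Year 3: $27,186 × 1/6 = $4,531. Book value $5,100.

$13,593; $9,062; $4,531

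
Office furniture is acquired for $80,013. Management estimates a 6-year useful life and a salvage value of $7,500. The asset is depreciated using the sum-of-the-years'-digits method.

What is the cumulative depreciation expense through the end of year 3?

$51,795

Depreciable base = $80,013 − $7,500 = $72,513.
Sum of the years' digits = 6+5+4+3+2+1 = 21.
Year 1: $72,513 × 6/21 = $20,718. Book value $59,295.
Year 2: $72,513 × 5/21 = $17,265. Book value $42,030.
Year 3: $72,513 × 4/21 = $13,812. Book value $28,218.
Accumulated through year 3 = $80,013 − $28,218 = $51,795.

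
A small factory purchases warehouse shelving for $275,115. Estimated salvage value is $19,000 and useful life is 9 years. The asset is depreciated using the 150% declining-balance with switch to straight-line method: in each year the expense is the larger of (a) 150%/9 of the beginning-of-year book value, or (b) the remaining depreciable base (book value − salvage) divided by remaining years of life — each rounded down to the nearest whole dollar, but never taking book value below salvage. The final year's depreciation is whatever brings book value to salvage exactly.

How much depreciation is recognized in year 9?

Depreciable base = $275,115 − $19,000 = $256,115.
Year 1: DB = ⌊$275,115 × 150%/9⌋ = $45,852; SL = ⌊$256,115/9⌋ = $28,457 → take DB $45,852. Book value $229,263.
Year 2: DB = ⌊$229,263 × 150%/9⌋ = $38,210; SL = ⌊$210,263/8⌋ = $26,282 → take DB $38,210. Book value $191,053.
Year 3: DB = ⌊$191,053 × 150%/9⌋ = $31,842; SL = ⌊$172,053/7⌋ = $24,579 → take DB $31,842. Book value $159,211.
Year 4: DB = ⌊$159,211 × 150%/9⌋ = $26,535; SL = ⌊$140,211/6⌋ = $23,368 → take DB $26,535. Book value $132,676.
Year 5: DB = ⌊$132,676 × 150%/9⌋ = $22,112; SL = ⌊$113,676/5⌋ = $22,735 → take SL $22,735. Book value $109,941.
Year 6: DB = ⌊$109,941 × 150%/9⌋ = $18,323; SL = ⌊$90,941/4⌋ = $22,735 → take SL $22,735. Book value $87,206.
Year 7: DB = ⌊$87,206 × 150%/9⌋ = $14,534; SL = ⌊$68,206/3⌋ = $22,735 → take SL $22,735. Book value $64,471.
Year 8: DB = ⌊$64,471 × 150%/9⌋ = $10,745; SL = ⌊$45,471/2⌋ = $22,735 → take SL $22,735. Book value $41,736.
Year 9 (final): $41,736 − $19,000 = $22,736. Book value $19,000.

$22,736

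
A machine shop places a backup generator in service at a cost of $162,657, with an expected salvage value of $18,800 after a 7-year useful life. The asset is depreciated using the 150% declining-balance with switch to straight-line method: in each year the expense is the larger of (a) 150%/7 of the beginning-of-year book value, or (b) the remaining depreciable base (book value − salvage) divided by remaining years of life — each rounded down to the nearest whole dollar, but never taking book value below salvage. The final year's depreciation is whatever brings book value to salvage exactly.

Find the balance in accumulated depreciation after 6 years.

$129,459

Depreciable base = $162,657 − $18,800 = $143,857.
Year 1: DB = ⌊$162,657 × 150%/7⌋ = $34,855; SL = ⌊$143,857/7⌋ = $20,551 → take DB $34,855. Book value $127,802.
Year 2: DB = ⌊$127,802 × 150%/7⌋ = $27,386; SL = ⌊$109,002/6⌋ = $18,167 → take DB $27,386. Book value $100,416.
Year 3: DB = ⌊$100,416 × 150%/7⌋ = $21,517; SL = ⌊$81,616/5⌋ = $16,323 → take DB $21,517. Book value $78,899.
Year 4: DB = ⌊$78,899 × 150%/7⌋ = $16,906; SL = ⌊$60,099/4⌋ = $15,024 → take DB $16,906. Book value $61,993.
Year 5: DB = ⌊$61,993 × 150%/7⌋ = $13,284; SL = ⌊$43,193/3⌋ = $14,397 → take SL $14,397. Book value $47,596.
Year 6: DB = ⌊$47,596 × 150%/7⌋ = $10,199; SL = ⌊$28,796/2⌋ = $14,398 → take SL $14,398. Book value $33,198.
Accumulated through year 6 = $162,657 − $33,198 = $129,459.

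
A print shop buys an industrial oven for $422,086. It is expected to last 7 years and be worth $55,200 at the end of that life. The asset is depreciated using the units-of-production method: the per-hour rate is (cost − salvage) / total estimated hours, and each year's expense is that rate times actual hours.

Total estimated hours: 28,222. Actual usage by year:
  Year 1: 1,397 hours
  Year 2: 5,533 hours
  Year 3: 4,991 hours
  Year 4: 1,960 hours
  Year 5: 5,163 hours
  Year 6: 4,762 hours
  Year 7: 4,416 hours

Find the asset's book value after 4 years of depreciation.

$241,633

Depreciable base = $422,086 − $55,200 = $366,886.
Rate = $366,886 / 28,222 hours = $13 per hour.
Year 1: 1,397 × $13 = $18,161. Book value $403,925.
Year 2: 5,533 × $13 = $71,929. Book value $331,996.
Year 3: 4,991 × $13 = $64,883. Book value $267,113.
Year 4: 1,960 × $13 = $25,480. Book value $241,633.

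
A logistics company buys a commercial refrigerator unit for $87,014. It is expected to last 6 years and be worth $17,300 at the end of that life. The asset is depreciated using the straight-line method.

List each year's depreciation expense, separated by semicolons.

$11,619; $11,619; $11,619; $11,619; $11,619; $11,619

Depreciable base = $87,014 − $17,300 = $69,714.
Annual expense = $69,714 / 6 = $11,619.
End of year 1: book value $75,395.
End of year 2: book value $63,776.
End of year 3: book value $52,157.
End of year 4: book value $40,538.
End of year 5: book value $28,919.
End of year 6: book value $17,300.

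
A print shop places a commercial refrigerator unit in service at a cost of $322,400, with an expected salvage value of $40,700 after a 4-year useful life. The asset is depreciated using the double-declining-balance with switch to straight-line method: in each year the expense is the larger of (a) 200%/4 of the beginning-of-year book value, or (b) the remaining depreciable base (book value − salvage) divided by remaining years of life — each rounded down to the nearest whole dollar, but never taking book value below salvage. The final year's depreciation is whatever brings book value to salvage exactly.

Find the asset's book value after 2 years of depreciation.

$80,600

Depreciable base = $322,400 − $40,700 = $281,700.
Year 1: DB = ⌊$322,400 × 200%/4⌋ = $161,200; SL = ⌊$281,700/4⌋ = $70,425 → take DB $161,200. Book value $161,200.
Year 2: DB = ⌊$161,200 × 200%/4⌋ = $80,600; SL = ⌊$120,500/3⌋ = $40,166 → take DB $80,600. Book value $80,600.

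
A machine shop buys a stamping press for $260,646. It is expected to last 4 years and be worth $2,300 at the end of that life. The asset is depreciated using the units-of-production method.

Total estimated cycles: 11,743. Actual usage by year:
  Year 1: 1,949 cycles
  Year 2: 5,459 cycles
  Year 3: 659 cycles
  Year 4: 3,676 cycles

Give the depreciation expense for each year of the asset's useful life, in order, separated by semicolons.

$42,878; $120,098; $14,498; $80,872

Depreciable base = $260,646 − $2,300 = $258,346.
Rate = $258,346 / 11,743 cycles = $22 per cycle.
Year 1: 1,949 × $22 = $42,878. Book value $217,768.
Year 2: 5,459 × $22 = $120,098. Book value $97,670.
Year 3: 659 × $22 = $14,498. Book value $83,172.
Year 4: 3,676 × $22 = $80,872. Book value $2,300.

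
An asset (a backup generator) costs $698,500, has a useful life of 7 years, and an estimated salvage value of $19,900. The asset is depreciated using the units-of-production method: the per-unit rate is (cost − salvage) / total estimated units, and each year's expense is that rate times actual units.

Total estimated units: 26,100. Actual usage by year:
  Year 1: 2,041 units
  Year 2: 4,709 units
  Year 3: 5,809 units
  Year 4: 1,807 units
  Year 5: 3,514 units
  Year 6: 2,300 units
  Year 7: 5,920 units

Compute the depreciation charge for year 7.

Depreciable base = $698,500 − $19,900 = $678,600.
Rate = $678,600 / 26,100 units = $26 per unit.
Year 1: 2,041 × $26 = $53,066. Book value $645,434.
Year 2: 4,709 × $26 = $122,434. Book value $523,000.
Year 3: 5,809 × $26 = $151,034. Book value $371,966.
Year 4: 1,807 × $26 = $46,982. Book value $324,984.
Year 5: 3,514 × $26 = $91,364. Book value $233,620.
Year 6: 2,300 × $26 = $59,800. Book value $173,820.
Year 7: 5,920 × $26 = $153,920. Book value $19,900.

$153,920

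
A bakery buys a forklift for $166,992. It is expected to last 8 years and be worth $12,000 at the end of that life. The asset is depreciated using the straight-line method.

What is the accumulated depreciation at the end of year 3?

$58,122

Depreciable base = $166,992 − $12,000 = $154,992.
Annual expense = $154,992 / 8 = $19,374.
End of year 1: book value $147,618.
End of year 2: book value $128,244.
End of year 3: book value $108,870.
Accumulated through year 3 = $166,992 − $108,870 = $58,122.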